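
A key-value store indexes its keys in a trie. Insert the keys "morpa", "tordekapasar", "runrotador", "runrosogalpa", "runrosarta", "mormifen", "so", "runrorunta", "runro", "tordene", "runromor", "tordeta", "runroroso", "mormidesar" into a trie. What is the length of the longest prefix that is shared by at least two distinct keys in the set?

Look for the deepest trie node that still has at least two words in its subtree.
e.g. "runroroso" and "runrorunta" share the prefix "runror" of length 6; no pair shares a longer one.
Longest shared-prefix length: 6

6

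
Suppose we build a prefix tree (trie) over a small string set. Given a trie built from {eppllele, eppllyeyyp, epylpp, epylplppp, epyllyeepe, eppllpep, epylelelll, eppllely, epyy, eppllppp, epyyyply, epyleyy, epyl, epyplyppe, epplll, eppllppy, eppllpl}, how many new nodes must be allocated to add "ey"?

1

"e" is already a path in the trie; the remaining "y" must be added.
New nodes needed: |"ey"| − 1 = 2 − 1 = 1.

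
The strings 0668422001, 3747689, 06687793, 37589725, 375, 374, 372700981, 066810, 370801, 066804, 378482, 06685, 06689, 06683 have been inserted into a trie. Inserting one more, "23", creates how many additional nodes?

2

No existing word starts with "2", so every character of "23" needs a new node.
2 − 0 = 2 new nodes.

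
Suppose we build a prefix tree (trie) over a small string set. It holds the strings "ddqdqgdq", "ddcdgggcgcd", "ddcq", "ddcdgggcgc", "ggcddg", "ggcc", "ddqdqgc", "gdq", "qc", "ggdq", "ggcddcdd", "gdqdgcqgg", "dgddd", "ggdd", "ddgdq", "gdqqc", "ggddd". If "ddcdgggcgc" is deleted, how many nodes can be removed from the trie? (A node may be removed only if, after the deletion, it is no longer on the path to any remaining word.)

0

After clearing the end-marker at "ddcdgggcgc", prune upward until reaching a node still needed by another word.
Every node on "ddcdgggcgc" is still needed (e.g. by "ddcdgggcgcd"), so nothing is freed.
Nodes removed: 0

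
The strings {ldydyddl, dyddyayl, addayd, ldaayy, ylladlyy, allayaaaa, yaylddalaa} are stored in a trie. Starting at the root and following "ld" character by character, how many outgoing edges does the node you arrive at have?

Walk "ld" from the root, arriving at one node.
Characters that immediately follow "ld" among the stored strings: {a, y}.
That node has 2 child edges.

2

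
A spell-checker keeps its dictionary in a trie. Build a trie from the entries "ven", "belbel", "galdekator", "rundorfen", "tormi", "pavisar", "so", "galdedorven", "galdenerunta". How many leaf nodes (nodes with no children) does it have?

9

A leaf is a node with no children — equivalently, the end of a word that is not a proper prefix of any other stored word.
Those words: "belbel", "galdedorven", "galdekator", "galdenerunta", "pavisar", "rundorfen", "so", "tormi", "ven"
Leaf count: 9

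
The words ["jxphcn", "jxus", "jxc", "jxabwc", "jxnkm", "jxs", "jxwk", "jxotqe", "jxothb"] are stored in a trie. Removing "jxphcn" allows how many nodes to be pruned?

A node on "jxphcn"'s path can go only if nothing else ends at it or branches off below it.
The suffix "phcn" (4 nodes) is used only by "jxphcn"; the node for "jx" still has the child "u", so pruning stops there.
Nodes removed: 4

4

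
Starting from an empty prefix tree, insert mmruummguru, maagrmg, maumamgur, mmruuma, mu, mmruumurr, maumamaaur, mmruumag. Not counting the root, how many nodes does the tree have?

For each word, the new-node count is its length minus the longest prefix already in the trie:
  "mmruummguru" → 11 new (m, m, r, u, u, m, m, g, u, r, u)
  "maagrmg" → prefix "m" already present; 6 new (a, a, g, r, m, g)
  "maumamgur" → prefix "ma" already present; 7 new (u, m, a, m, g, u, r)
  "mmruuma" → prefix "mmruum" already present; 1 new (a)
  "mu" → prefix "m" already present; 1 new (u)
  "mmruumurr" → prefix "mmruum" already present; 3 new (u, r, r)
  "maumamaaur" → prefix "maumam" already present; 4 new (a, a, u, r)
  "mmruumag" → prefix "mmruuma" already present; 1 new (g)
Total nodes = 11 + 6 + 7 + 1 + 1 + 3 + 4 + 1 = 34

34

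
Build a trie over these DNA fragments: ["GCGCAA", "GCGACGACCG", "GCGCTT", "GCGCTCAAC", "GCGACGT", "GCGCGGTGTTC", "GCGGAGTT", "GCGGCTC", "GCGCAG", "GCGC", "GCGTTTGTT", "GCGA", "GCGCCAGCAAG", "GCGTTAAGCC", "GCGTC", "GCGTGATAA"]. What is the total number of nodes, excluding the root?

Insert word by word; a character creates a node only if that edge doesn't already exist:
  "GCGCAA" → 6 new (G, C, G, C, A, A)
  "GCGACGACCG" → prefix "GCG" already present; 7 new (A, C, G, A, C, C, G)
  "GCGCTT" → prefix "GCGC" already present; 2 new (T, T)
  "GCGCTCAAC" → prefix "GCGCT" already present; 4 new (C, A, A, C)
  "GCGACGT" → prefix "GCGACG" already present; 1 new (T)
  "GCGCGGTGTTC" → prefix "GCGC" already present; 7 new (G, G, T, G, T, T, C)
  "GCGGAGTT" → prefix "GCG" already present; 5 new (G, A, G, T, T)
  "GCGGCTC" → prefix "GCGG" already present; 3 new (C, T, C)
  "GCGCAG" → prefix "GCGCA" already present; 1 new (G)
  "GCGC" → prefix "GCGC" already present; 0 new (none)
  "GCGTTTGTT" → prefix "GCG" already present; 6 new (T, T, T, G, T, T)
  "GCGA" → prefix "GCGA" already present; 0 new (none)
  "GCGCCAGCAAG" → prefix "GCGC" already present; 7 new (C, A, G, C, A, A, G)
  "GCGTTAAGCC" → prefix "GCGTT" already present; 5 new (A, A, G, C, C)
  "GCGTC" → prefix "GCGT" already present; 1 new (C)
  "GCGTGATAA" → prefix "GCGT" already present; 5 new (G, A, T, A, A)
Total nodes = 6 + 7 + 2 + 4 + 1 + 7 + 5 + 3 + 1 + 0 + 6 + 0 + 7 + 5 + 1 + 5 = 60

60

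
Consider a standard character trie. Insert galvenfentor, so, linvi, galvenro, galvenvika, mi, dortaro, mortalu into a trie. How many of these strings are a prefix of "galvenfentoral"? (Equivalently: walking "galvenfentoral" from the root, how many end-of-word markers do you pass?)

1

Traverse "galvenfentoral" character by character; count nodes along the way that are marked as word ends.
Prefixes of the query that are stored words: "galvenfentor"
Count: 1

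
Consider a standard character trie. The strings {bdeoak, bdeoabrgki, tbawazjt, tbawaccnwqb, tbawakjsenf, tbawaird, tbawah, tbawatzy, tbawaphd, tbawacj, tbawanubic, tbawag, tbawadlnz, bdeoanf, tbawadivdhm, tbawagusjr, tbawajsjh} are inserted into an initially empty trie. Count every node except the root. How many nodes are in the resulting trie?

For each word, the new-node count is its length minus the longest prefix already in the trie:
  "bdeoak" → 6 new (b, d, e, o, a, k)
  "bdeoabrgki" → prefix "bdeoa" already present; 5 new (b, r, g, k, i)
  "tbawazjt" → 8 new (t, b, a, w, a, z, j, t)
  "tbawaccnwqb" → prefix "tbawa" already present; 6 new (c, c, n, w, q, b)
  "tbawakjsenf" → prefix "tbawa" already present; 6 new (k, j, s, e, n, f)
  "tbawaird" → prefix "tbawa" already present; 3 new (i, r, d)
  "tbawah" → prefix "tbawa" already present; 1 new (h)
  "tbawatzy" → prefix "tbawa" already present; 3 new (t, z, y)
  "tbawaphd" → prefix "tbawa" already present; 3 new (p, h, d)
  "tbawacj" → prefix "tbawac" already present; 1 new (j)
  "tbawanubic" → prefix "tbawa" already present; 5 new (n, u, b, i, c)
  "tbawag" → prefix "tbawa" already present; 1 new (g)
  "tbawadlnz" → prefix "tbawa" already present; 4 new (d, l, n, z)
  "bdeoanf" → prefix "bdeoa" already present; 2 new (n, f)
  "tbawadivdhm" → prefix "tbawad" already present; 5 new (i, v, d, h, m)
  "tbawagusjr" → prefix "tbawag" already present; 4 new (u, s, j, r)
  "tbawajsjh" → prefix "tbawa" already present; 4 new (j, s, j, h)
Total nodes = 6 + 5 + 8 + 6 + 6 + 3 + 1 + 3 + 3 + 1 + 5 + 1 + 4 + 2 + 5 + 4 + 4 = 67

67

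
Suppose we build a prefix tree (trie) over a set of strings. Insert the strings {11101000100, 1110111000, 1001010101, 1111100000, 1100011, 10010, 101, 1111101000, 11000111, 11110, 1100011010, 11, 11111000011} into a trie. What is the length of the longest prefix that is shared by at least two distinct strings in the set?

9

The deepest shared node is where two words last agree before diverging.
"1111100000" and "11111000011" agree on "111110000" (9 characters) before diverging; nothing deeper is shared.
Longest shared-prefix length: 9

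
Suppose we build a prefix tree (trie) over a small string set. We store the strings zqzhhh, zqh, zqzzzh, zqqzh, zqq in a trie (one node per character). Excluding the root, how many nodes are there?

13

Trie structure (* marks end of a word):
(root)
└─ z
   └─ q
      ├─ h *
      ├─ q *
      │  └─ z
      │     └─ h *
      └─ z
         ├─ h
         │  └─ h
         │     └─ h *
         └─ z
            └─ z
               └─ h *
Counting every labelled node above: 13.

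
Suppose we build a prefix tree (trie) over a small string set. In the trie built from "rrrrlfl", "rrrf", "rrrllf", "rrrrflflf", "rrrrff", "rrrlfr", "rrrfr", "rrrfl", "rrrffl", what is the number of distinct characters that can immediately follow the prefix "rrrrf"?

Follow the path "rrrrf" to its node, then look at its outgoing edges.
Characters that immediately follow "rrrrf" among the stored strings: {f, l}.
That node has 2 child edges.

2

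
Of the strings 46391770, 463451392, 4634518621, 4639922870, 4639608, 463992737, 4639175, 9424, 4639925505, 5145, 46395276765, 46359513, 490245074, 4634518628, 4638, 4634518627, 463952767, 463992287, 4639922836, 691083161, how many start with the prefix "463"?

16

Walk to "463"; the words in its subtree are exactly those with that prefix.
Words under "463": 463451392, 4634518621, 4634518627, 4634518628, 46359513, 4638, 4639175, 46391770, 463952767, 46395276765, 4639608, 4639922836, 463992287, 4639922870, 4639925505, 463992737
Count: 16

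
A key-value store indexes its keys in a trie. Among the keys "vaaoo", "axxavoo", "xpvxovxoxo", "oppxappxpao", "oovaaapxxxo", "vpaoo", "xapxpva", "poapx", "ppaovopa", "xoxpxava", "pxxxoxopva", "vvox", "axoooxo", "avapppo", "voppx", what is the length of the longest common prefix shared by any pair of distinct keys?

The deepest shared node is where two words last agree before diverging.
"axoooxo" and "axxavoo" agree on "ax" (2 characters) before diverging; nothing deeper is shared.
Longest shared-prefix length: 2

2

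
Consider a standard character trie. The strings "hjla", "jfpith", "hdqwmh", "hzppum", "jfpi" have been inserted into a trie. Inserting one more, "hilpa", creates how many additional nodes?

"h" is already a path in the trie; the remaining "ilpa" must be added.
Each of the 4 remaining characters creates one node.

4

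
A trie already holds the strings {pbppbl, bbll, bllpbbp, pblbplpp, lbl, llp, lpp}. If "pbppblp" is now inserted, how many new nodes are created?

The longest prefix of "pbppblp" already in the trie is "pbppbl" (length 6).
Each of the 1 remaining characters creates one node.

1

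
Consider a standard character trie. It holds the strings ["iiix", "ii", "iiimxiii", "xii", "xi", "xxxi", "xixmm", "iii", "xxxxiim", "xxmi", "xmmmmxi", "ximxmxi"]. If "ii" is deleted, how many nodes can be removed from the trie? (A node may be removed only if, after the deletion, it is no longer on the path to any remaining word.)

0

After clearing the end-marker at "ii", prune upward until reaching a node still needed by another word.
Every node on "ii" is still needed (e.g. by "iiix"), so nothing is freed.
Nodes removed: 0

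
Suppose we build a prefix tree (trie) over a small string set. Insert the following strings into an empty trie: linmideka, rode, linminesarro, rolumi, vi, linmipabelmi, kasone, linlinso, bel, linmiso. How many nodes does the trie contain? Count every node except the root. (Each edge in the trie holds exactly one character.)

49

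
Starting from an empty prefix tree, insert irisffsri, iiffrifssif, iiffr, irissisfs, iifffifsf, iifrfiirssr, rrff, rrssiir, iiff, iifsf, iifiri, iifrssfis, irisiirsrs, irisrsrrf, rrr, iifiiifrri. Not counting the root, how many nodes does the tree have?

74

For each word, the new-node count is its length minus the longest prefix already in the trie:
  "irisffsri" → 9 new (i, r, i, s, f, f, s, r, i)
  "iiffrifssif" → prefix "i" already present; 10 new (i, f, f, r, i, f, s, s, i, f)
  "iiffr" → prefix "iiffr" already present; 0 new (none)
  "irissisfs" → prefix "iris" already present; 5 new (s, i, s, f, s)
  "iifffifsf" → prefix "iiff" already present; 5 new (f, i, f, s, f)
  "iifrfiirssr" → prefix "iif" already present; 8 new (r, f, i, i, r, s, s, r)
  "rrff" → 4 new (r, r, f, f)
  "rrssiir" → prefix "rr" already present; 5 new (s, s, i, i, r)
  "iiff" → prefix "iiff" already present; 0 new (none)
  "iifsf" → prefix "iif" already present; 2 new (s, f)
  "iifiri" → prefix "iif" already present; 3 new (i, r, i)
  "iifrssfis" → prefix "iifr" already present; 5 new (s, s, f, i, s)
  "irisiirsrs" → prefix "iris" already present; 6 new (i, i, r, s, r, s)
  "irisrsrrf" → prefix "iris" already present; 5 new (r, s, r, r, f)
  "rrr" → prefix "rr" already present; 1 new (r)
  "iifiiifrri" → prefix "iifi" already present; 6 new (i, i, f, r, r, i)
Total nodes = 9 + 10 + 0 + 5 + 5 + 8 + 4 + 5 + 0 + 2 + 3 + 5 + 6 + 5 + 1 + 6 = 74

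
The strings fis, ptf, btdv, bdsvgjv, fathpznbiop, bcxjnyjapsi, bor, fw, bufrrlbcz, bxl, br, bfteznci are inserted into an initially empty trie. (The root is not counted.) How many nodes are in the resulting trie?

57

Trace insertions, counting only characters that open a new branch:
  "fis" → 3 new (f, i, s)
  "ptf" → 3 new (p, t, f)
  "btdv" → 4 new (b, t, d, v)
  "bdsvgjv" → prefix "b" already present; 6 new (d, s, v, g, j, v)
  "fathpznbiop" → prefix "f" already present; 10 new (a, t, h, p, z, n, b, i, o, p)
  "bcxjnyjapsi" → prefix "b" already present; 10 new (c, x, j, n, y, j, a, p, s, i)
  "bor" → prefix "b" already present; 2 new (o, r)
  "fw" → prefix "f" already present; 1 new (w)
  "bufrrlbcz" → prefix "b" already present; 8 new (u, f, r, r, l, b, c, z)
  "bxl" → prefix "b" already present; 2 new (x, l)
  "br" → prefix "b" already present; 1 new (r)
  "bfteznci" → prefix "b" already present; 7 new (f, t, e, z, n, c, i)
Total nodes = 3 + 3 + 4 + 6 + 10 + 10 + 2 + 1 + 8 + 2 + 1 + 7 = 57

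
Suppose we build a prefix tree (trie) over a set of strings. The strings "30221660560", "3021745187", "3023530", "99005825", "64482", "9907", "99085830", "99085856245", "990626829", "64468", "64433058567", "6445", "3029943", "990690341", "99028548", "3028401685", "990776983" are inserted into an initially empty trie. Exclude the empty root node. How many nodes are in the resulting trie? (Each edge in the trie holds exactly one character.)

89

For each word, the new-node count is its length minus the longest prefix already in the trie:
  "30221660560" → 11 new (3, 0, 2, 2, 1, 6, 6, 0, 5, 6, 0)
  "3021745187" → prefix "302" already present; 7 new (1, 7, 4, 5, 1, 8, 7)
  "3023530" → prefix "302" already present; 4 new (3, 5, 3, 0)
  "99005825" → 8 new (9, 9, 0, 0, 5, 8, 2, 5)
  "64482" → 5 new (6, 4, 4, 8, 2)
  "9907" → prefix "990" already present; 1 new (7)
  "99085830" → prefix "990" already present; 5 new (8, 5, 8, 3, 0)
  "99085856245" → prefix "990858" already present; 5 new (5, 6, 2, 4, 5)
  "990626829" → prefix "990" already present; 6 new (6, 2, 6, 8, 2, 9)
  "64468" → prefix "644" already present; 2 new (6, 8)
  "64433058567" → prefix "644" already present; 8 new (3, 3, 0, 5, 8, 5, 6, 7)
  "6445" → prefix "644" already present; 1 new (5)
  "3029943" → prefix "302" already present; 4 new (9, 9, 4, 3)
  "990690341" → prefix "9906" already present; 5 new (9, 0, 3, 4, 1)
  "99028548" → prefix "990" already present; 5 new (2, 8, 5, 4, 8)
  "3028401685" → prefix "302" already present; 7 new (8, 4, 0, 1, 6, 8, 5)
  "990776983" → prefix "9907" already present; 5 new (7, 6, 9, 8, 3)
Total nodes = 11 + 7 + 4 + 8 + 5 + 1 + 5 + 5 + 6 + 2 + 8 + 1 + 4 + 5 + 5 + 7 + 5 = 89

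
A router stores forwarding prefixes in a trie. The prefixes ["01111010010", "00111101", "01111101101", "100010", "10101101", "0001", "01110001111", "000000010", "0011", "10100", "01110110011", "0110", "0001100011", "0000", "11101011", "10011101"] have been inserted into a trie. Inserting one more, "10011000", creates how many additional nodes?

Walking "10011000" from the root, the first 5 characters ("10011") follow existing edges; "0" is the first miss.
New nodes needed: |"10011000"| − 5 = 8 − 5 = 3.

3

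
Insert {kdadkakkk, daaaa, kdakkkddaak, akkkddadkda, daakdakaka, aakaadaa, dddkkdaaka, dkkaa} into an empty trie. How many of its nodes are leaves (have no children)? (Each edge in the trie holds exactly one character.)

A leaf is a node with no children — equivalently, the end of a word that is not a proper prefix of any other stored word.
Those words: "aakaadaa", "akkkddadkda", "daaaa", "daakdakaka", "dddkkdaaka", "dkkaa", "kdadkakkk", "kdakkkddaak"
Leaf count: 8

8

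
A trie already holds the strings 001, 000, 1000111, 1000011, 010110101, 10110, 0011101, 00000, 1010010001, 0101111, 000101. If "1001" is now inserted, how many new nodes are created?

1

Walking "1001" from the root, the first 3 characters ("100") follow existing edges; "1" is the first miss.
Each of the 1 remaining characters creates one node.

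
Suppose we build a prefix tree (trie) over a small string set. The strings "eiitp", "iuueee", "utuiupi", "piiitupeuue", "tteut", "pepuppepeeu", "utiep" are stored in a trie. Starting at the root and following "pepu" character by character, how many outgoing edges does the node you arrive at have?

Follow the path "pepu" to its node, then look at its outgoing edges.
Distinct next characters after "pepu": p.
That node has 1 child edge.

1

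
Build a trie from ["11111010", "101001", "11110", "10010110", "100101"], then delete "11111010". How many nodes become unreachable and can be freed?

4

Walk "11111010" from the leaf back toward the root, removing each node that no remaining word uses.
The suffix "1010" (4 nodes) is used only by "11111010"; the node for "1111" still has the child "0", so pruning stops there.
Nodes removed: 4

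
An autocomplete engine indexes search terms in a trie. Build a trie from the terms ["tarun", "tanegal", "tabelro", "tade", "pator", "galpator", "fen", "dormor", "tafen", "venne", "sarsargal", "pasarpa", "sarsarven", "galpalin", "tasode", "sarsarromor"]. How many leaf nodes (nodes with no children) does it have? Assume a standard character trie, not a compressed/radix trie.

16

Leaves are exactly the stored words that no other stored word extends.
Those words: "dormor", "fen", "galpalin", "galpator", "pasarpa", "pator", "sarsargal", "sarsarromor", "sarsarven", "tabelro", "tade", "tafen", "tanegal", "tarun", "tasode", "venne"
Leaf count: 16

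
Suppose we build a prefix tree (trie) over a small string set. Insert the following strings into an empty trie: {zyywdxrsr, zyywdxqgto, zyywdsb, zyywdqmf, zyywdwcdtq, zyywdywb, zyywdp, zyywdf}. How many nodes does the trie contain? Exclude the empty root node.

Trace insertions, counting only characters that open a new branch:
  "zyywdxrsr" → 9 new (z, y, y, w, d, x, r, s, r)
  "zyywdxqgto" → prefix "zyywdx" already present; 4 new (q, g, t, o)
  "zyywdsb" → prefix "zyywd" already present; 2 new (s, b)
  "zyywdqmf" → prefix "zyywd" already present; 3 new (q, m, f)
  "zyywdwcdtq" → prefix "zyywd" already present; 5 new (w, c, d, t, q)
  "zyywdywb" → prefix "zyywd" already present; 3 new (y, w, b)
  "zyywdp" → prefix "zyywd" already present; 1 new (p)
  "zyywdf" → prefix "zyywd" already present; 1 new (f)
Total nodes = 9 + 4 + 2 + 3 + 5 + 3 + 1 + 1 = 28

28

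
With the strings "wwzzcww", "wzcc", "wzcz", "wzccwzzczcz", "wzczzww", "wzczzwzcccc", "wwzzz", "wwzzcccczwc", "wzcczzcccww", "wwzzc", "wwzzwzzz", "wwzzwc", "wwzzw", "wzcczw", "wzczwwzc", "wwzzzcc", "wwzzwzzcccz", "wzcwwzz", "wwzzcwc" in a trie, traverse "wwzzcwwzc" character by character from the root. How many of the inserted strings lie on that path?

2

Walk "wwzzcwwzc" from the root; an end-of-word marker is hit whenever a stored word is a prefix of "wwzzcwwzc".
Prefixes of the query that are stored words: "wwzzc", "wwzzcww"
Count: 2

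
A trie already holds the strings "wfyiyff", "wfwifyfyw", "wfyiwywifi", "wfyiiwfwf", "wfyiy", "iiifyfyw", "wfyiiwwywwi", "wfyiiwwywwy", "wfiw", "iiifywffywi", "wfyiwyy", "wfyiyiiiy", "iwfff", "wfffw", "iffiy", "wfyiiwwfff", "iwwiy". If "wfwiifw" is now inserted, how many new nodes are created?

3

Walking "wfwiifw" from the root, the first 4 characters ("wfwi") follow existing edges; "i" is the first miss.
So 7 − 4 = 3 new nodes.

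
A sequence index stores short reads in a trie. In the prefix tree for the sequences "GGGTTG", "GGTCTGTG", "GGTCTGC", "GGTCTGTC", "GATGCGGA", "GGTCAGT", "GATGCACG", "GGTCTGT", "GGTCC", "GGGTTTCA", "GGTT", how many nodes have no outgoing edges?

10

A leaf is a node with no children — equivalently, the end of a word that is not a proper prefix of any other stored word.
Those words: "GATGCACG", "GATGCGGA", "GGGTTG", "GGGTTTCA", "GGTCAGT", "GGTCC", "GGTCTGC", "GGTCTGTC", "GGTCTGTG", "GGTT"
Leaf count: 10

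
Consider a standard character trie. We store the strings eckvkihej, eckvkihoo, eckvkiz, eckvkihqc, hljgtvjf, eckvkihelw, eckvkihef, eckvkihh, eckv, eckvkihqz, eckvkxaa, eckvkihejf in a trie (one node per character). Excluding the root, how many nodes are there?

Trace insertions, counting only characters that open a new branch:
  "eckvkihej" → 9 new (e, c, k, v, k, i, h, e, j)
  "eckvkihoo" → prefix "eckvkih" already present; 2 new (o, o)
  "eckvkiz" → prefix "eckvki" already present; 1 new (z)
  "eckvkihqc" → prefix "eckvkih" already present; 2 new (q, c)
  "hljgtvjf" → 8 new (h, l, j, g, t, v, j, f)
  "eckvkihelw" → prefix "eckvkihe" already present; 2 new (l, w)
  "eckvkihef" → prefix "eckvkihe" already present; 1 new (f)
  "eckvkihh" → prefix "eckvkih" already present; 1 new (h)
  "eckv" → prefix "eckv" already present; 0 new (none)
  "eckvkihqz" → prefix "eckvkihq" already present; 1 new (z)
  "eckvkxaa" → prefix "eckvk" already present; 3 new (x, a, a)
  "eckvkihejf" → prefix "eckvkihej" already present; 1 new (f)
Total nodes = 9 + 2 + 1 + 2 + 8 + 2 + 1 + 1 + 0 + 1 + 3 + 1 = 31

31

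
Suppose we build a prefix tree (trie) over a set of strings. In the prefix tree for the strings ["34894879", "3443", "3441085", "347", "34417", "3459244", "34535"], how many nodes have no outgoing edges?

7

Leaves are exactly the stored words that no other stored word extends.
Those words: "3441085", "34417", "3443", "34535", "3459244", "347", "34894879"
Leaf count: 7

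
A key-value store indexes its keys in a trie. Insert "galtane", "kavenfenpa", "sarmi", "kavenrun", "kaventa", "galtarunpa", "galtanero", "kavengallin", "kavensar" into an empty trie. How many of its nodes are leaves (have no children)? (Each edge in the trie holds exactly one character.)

8

Leaves are exactly the stored words that no other stored word extends.
Those words: "galtanero", "galtarunpa", "kavenfenpa", "kavengallin", "kavenrun", "kavensar", "kaventa", "sarmi"
Leaf count: 8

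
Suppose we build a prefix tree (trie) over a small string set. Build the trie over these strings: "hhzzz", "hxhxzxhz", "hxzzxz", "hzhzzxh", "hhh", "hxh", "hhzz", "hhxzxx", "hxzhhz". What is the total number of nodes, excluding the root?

Trie structure (* marks end of a word):
(root)
└─ h
   ├─ h
   │  ├─ h *
   │  ├─ x
   │  │  └─ z
   │  │     └─ x
   │  │        └─ x *
   │  └─ z
   │     └─ z *
   │        └─ z *
   ├─ x
   │  ├─ h *
   │  │  └─ x
   │  │     └─ z
   │  │        └─ x
   │  │           └─ h
   │  │              └─ z *
   │  └─ z
   │     ├─ h
   │     │  └─ h
   │     │     └─ z *
   │     └─ z
   │        └─ x
   │           └─ z *
   └─ z
      └─ h
         └─ z
            └─ z
               └─ x
                  └─ h *
Counting every labelled node above: 30.

30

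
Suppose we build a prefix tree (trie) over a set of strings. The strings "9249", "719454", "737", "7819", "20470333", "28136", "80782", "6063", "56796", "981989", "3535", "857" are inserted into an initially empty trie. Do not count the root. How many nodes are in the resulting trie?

52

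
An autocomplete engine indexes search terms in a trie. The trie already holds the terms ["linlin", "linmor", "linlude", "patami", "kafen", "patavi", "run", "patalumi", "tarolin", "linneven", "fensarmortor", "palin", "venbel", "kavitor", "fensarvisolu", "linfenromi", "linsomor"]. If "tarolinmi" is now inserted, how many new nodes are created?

The longest prefix of "tarolinmi" already in the trie is "tarolin" (length 7).
Each of the 2 remaining characters creates one node.

2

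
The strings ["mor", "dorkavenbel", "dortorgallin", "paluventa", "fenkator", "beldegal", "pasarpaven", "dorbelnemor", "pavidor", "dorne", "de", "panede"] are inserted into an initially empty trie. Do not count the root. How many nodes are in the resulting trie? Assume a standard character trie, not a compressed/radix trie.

76

Trace insertions, counting only characters that open a new branch:
  "mor" → 3 new (m, o, r)
  "dorkavenbel" → 11 new (d, o, r, k, a, v, e, n, b, e, l)
  "dortorgallin" → prefix "dor" already present; 9 new (t, o, r, g, a, l, l, i, n)
  "paluventa" → 9 new (p, a, l, u, v, e, n, t, a)
  "fenkator" → 8 new (f, e, n, k, a, t, o, r)
  "beldegal" → 8 new (b, e, l, d, e, g, a, l)
  "pasarpaven" → prefix "pa" already present; 8 new (s, a, r, p, a, v, e, n)
  "dorbelnemor" → prefix "dor" already present; 8 new (b, e, l, n, e, m, o, r)
  "pavidor" → prefix "pa" already present; 5 new (v, i, d, o, r)
  "dorne" → prefix "dor" already present; 2 new (n, e)
  "de" → prefix "d" already present; 1 new (e)
  "panede" → prefix "pa" already present; 4 new (n, e, d, e)
Total nodes = 3 + 11 + 9 + 9 + 8 + 8 + 8 + 8 + 5 + 2 + 1 + 4 = 76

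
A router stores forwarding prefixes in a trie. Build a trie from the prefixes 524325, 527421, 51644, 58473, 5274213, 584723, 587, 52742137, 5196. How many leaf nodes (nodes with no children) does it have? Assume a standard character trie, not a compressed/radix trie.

A leaf is a node with no children — equivalently, the end of a word that is not a proper prefix of any other stored word.
Those words: "51644", "5196", "524325", "52742137", "584723", "58473", "587"
Leaf count: 7

7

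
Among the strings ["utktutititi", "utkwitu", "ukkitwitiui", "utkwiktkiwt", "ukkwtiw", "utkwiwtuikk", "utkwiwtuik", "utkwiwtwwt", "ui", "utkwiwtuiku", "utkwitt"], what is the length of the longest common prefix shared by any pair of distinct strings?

10

The deepest shared node is where two words last agree before diverging.
"utkwiwtuik" and "utkwiwtuikk" agree on "utkwiwtuik" (10 characters) before diverging; nothing deeper is shared.
Longest shared-prefix length: 10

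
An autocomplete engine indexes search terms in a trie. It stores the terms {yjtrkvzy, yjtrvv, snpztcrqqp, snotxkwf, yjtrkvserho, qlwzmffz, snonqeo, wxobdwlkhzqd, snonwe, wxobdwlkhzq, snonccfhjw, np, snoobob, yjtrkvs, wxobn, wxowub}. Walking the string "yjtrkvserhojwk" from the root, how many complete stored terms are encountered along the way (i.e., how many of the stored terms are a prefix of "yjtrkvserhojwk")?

Walk "yjtrkvserhojwk" from the root; an end-of-word marker is hit whenever a stored word is a prefix of "yjtrkvserhojwk".
Prefixes of the query that are stored words: "yjtrkvs", "yjtrkvserho"
Count: 2

2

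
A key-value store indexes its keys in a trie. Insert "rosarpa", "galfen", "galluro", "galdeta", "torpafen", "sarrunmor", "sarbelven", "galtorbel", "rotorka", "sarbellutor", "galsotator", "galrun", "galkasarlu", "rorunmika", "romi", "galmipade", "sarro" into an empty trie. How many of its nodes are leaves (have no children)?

17

Leaves are exactly the stored words that no other stored word extends.
Those words: "galdeta", "galfen", "galkasarlu", "galluro", "galmipade", "galrun", "galsotator", "galtorbel", "romi", "rorunmika", "rosarpa", "rotorka", "sarbellutor", "sarbelven", "sarro", "sarrunmor", "torpafen"
Leaf count: 17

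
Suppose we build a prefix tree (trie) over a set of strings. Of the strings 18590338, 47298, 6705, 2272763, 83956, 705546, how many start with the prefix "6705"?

1

Filter for entries beginning with "6705":
Words under "6705": 6705
Count: 1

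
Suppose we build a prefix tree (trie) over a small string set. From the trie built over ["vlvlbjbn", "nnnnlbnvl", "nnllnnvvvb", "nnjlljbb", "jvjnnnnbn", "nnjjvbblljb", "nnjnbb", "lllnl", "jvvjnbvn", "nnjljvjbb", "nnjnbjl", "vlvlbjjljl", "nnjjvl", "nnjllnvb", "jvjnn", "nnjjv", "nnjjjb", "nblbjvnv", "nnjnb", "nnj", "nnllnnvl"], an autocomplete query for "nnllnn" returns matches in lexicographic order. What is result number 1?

nnllnnvl

Words with prefix "nnllnn", in lexicographic order: "nnllnnvl", "nnllnnvvvb"
Position 1: nnllnnvl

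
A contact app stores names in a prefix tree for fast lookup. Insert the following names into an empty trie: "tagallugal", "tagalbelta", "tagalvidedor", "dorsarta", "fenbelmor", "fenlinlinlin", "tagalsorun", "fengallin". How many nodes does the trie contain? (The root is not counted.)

59

Count nodes per top-level branch (shared prefixes stored once):
  'd'-branch (dorsarta): 8 nodes
  'f'-branch (fenbelmor, fengallin, fenlinlinlin): 24 nodes
  't'-branch (tagalbelta, tagallugal, tagalsorun, tagalvidedor): 27 nodes
Sum: 59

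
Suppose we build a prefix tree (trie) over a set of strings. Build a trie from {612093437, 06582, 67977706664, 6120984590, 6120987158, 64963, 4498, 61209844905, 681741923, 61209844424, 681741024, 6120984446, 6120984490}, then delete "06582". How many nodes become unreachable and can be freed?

5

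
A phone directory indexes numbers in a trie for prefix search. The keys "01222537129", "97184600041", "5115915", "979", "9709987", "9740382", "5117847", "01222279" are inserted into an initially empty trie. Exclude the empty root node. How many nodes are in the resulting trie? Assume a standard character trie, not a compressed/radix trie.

47

For each word, the new-node count is its length minus the longest prefix already in the trie:
  "01222537129" → 11 new (0, 1, 2, 2, 2, 5, 3, 7, 1, 2, 9)
  "97184600041" → 11 new (9, 7, 1, 8, 4, 6, 0, 0, 0, 4, 1)
  "5115915" → 7 new (5, 1, 1, 5, 9, 1, 5)
  "979" → prefix "97" already present; 1 new (9)
  "9709987" → prefix "97" already present; 5 new (0, 9, 9, 8, 7)
  "9740382" → prefix "97" already present; 5 new (4, 0, 3, 8, 2)
  "5117847" → prefix "511" already present; 4 new (7, 8, 4, 7)
  "01222279" → prefix "01222" already present; 3 new (2, 7, 9)
Total nodes = 11 + 11 + 7 + 1 + 5 + 5 + 4 + 3 = 47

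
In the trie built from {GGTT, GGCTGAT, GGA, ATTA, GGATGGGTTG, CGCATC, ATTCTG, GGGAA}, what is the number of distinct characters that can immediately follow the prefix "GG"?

The children of the "GG" node are the distinct next characters among strings starting with "GG".
Characters that immediately follow "GG" among the stored strings: {A, C, G, T}.
That node has 4 child edges.

4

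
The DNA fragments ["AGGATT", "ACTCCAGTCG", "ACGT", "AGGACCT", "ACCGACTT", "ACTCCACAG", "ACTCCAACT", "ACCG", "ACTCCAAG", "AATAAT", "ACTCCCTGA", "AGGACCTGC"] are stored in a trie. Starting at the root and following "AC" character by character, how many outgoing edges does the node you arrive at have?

3

Follow the path "AC" to its node, then look at its outgoing edges.
Characters that immediately follow "AC" among the stored strings: {C, G, T}.
That node has 3 child edges.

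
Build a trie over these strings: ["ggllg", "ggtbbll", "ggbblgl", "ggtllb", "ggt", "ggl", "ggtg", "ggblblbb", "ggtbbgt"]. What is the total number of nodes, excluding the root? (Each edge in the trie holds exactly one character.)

For each word, the new-node count is its length minus the longest prefix already in the trie:
  "ggllg" → 5 new (g, g, l, l, g)
  "ggtbbll" → prefix "gg" already present; 5 new (t, b, b, l, l)
  "ggbblgl" → prefix "gg" already present; 5 new (b, b, l, g, l)
  "ggtllb" → prefix "ggt" already present; 3 new (l, l, b)
  "ggt" → prefix "ggt" already present; 0 new (none)
  "ggl" → prefix "ggl" already present; 0 new (none)
  "ggtg" → prefix "ggt" already present; 1 new (g)
  "ggblblbb" → prefix "ggb" already present; 5 new (l, b, l, b, b)
  "ggtbbgt" → prefix "ggtbb" already present; 2 new (g, t)
Total nodes = 5 + 5 + 5 + 3 + 0 + 0 + 1 + 5 + 2 = 26

26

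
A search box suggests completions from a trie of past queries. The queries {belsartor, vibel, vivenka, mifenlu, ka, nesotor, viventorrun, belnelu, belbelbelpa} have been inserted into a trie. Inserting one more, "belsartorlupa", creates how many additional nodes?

4

The longest prefix of "belsartorlupa" already in the trie is "belsartor" (length 9).
Each of the 4 remaining characters creates one node.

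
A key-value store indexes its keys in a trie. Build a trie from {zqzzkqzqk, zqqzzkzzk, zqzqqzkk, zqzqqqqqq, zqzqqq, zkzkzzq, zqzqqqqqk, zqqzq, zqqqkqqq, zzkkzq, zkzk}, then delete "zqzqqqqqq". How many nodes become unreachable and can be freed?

1

Walk "zqzqqqqqq" from the leaf back toward the root, removing each node that no remaining word uses.
The suffix "q" (1 node) is used only by "zqzqqqqqq"; the node for "zqzqqqqq" still has the child "k", so pruning stops there.
Nodes removed: 1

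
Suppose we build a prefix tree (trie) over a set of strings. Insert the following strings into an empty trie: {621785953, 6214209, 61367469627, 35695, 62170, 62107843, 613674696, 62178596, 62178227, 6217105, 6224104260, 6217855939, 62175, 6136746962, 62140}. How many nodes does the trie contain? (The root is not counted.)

Insert word by word; a character creates a node only if that edge doesn't already exist:
  "621785953" → 9 new (6, 2, 1, 7, 8, 5, 9, 5, 3)
  "6214209" → prefix "621" already present; 4 new (4, 2, 0, 9)
  "61367469627" → prefix "6" already present; 10 new (1, 3, 6, 7, 4, 6, 9, 6, 2, 7)
  "35695" → 5 new (3, 5, 6, 9, 5)
  "62170" → prefix "6217" already present; 1 new (0)
  "62107843" → prefix "621" already present; 5 new (0, 7, 8, 4, 3)
  "613674696" → prefix "613674696" already present; 0 new (none)
  "62178596" → prefix "6217859" already present; 1 new (6)
  "62178227" → prefix "62178" already present; 3 new (2, 2, 7)
  "6217105" → prefix "6217" already present; 3 new (1, 0, 5)
  "6224104260" → prefix "62" already present; 8 new (2, 4, 1, 0, 4, 2, 6, 0)
  "6217855939" → prefix "621785" already present; 4 new (5, 9, 3, 9)
  "62175" → prefix "6217" already present; 1 new (5)
  "6136746962" → prefix "6136746962" already present; 0 new (none)
  "62140" → prefix "6214" already present; 1 new (0)
Total nodes = 9 + 4 + 10 + 5 + 1 + 5 + 0 + 1 + 3 + 3 + 8 + 4 + 1 + 0 + 1 = 55

55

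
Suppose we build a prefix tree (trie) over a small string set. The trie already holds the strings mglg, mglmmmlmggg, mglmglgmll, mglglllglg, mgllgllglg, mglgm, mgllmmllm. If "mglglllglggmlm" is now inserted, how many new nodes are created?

4

The longest prefix of "mglglllglggmlm" already in the trie is "mglglllglg" (length 10).
Each of the 4 remaining characters creates one node.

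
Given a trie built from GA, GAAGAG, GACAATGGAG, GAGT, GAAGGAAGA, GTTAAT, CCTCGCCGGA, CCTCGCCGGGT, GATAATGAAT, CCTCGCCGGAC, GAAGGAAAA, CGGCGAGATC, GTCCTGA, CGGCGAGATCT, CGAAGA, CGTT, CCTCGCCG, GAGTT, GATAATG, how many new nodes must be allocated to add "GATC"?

Walking "GATC" from the root, the first 3 characters ("GAT") follow existing edges; "C" is the first miss.
New nodes needed: |"GATC"| − 3 = 4 − 3 = 1.

1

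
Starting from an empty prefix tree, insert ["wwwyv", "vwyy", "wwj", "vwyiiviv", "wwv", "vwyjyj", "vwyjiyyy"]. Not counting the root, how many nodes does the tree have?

23

Trace insertions, counting only characters that open a new branch:
  "wwwyv" → 5 new (w, w, w, y, v)
  "vwyy" → 4 new (v, w, y, y)
  "wwj" → prefix "ww" already present; 1 new (j)
  "vwyiiviv" → prefix "vwy" already present; 5 new (i, i, v, i, v)
  "wwv" → prefix "ww" already present; 1 new (v)
  "vwyjyj" → prefix "vwy" already present; 3 new (j, y, j)
  "vwyjiyyy" → prefix "vwyj" already present; 4 new (i, y, y, y)
Total nodes = 5 + 4 + 1 + 5 + 1 + 3 + 4 = 23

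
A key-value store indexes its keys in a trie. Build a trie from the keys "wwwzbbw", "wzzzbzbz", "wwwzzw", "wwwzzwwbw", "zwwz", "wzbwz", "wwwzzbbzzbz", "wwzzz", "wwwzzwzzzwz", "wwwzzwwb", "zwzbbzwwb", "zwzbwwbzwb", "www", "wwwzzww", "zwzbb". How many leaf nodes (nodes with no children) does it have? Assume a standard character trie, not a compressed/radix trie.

Leaves are exactly the stored words that no other stored word extends.
Those words: "wwwzbbw", "wwwzzbbzzbz", "wwwzzwwbw", "wwwzzwzzzwz", "wwzzz", "wzbwz", "wzzzbzbz", "zwwz", "zwzbbzwwb", "zwzbwwbzwb"
Leaf count: 10

10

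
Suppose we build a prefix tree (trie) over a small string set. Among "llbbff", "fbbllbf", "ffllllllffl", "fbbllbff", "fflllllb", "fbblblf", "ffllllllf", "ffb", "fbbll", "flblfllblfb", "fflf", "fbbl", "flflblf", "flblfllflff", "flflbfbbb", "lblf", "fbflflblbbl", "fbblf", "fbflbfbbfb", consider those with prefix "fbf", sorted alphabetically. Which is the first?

Words with prefix "fbf", in lexicographic order: "fbflbfbbfb", "fbflflblbbl"
The 1st is fbflbfbbfb.

fbflbfbbfb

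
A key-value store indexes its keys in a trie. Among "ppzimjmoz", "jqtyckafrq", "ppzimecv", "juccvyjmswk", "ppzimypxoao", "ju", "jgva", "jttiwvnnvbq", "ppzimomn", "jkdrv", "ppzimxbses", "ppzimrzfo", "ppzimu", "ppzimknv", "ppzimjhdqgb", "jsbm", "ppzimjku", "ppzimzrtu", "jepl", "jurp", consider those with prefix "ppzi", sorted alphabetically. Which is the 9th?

Words with prefix "ppzi", in lexicographic order: "ppzimecv", "ppzimjhdqgb", "ppzimjku", "ppzimjmoz", "ppzimknv", "ppzimomn", "ppzimrzfo", "ppzimu", "ppzimxbses", "ppzimypxoao", "ppzimzrtu"
The 9th is ppzimxbses.

ppzimxbses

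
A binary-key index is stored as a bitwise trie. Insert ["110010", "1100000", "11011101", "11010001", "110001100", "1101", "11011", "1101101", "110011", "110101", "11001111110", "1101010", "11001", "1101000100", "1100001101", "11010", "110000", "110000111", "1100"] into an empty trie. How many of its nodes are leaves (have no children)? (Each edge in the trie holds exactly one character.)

10

A leaf is a node with no children — equivalently, the end of a word that is not a proper prefix of any other stored word.
Those words: "1100000", "1100001101", "110000111", "110001100", "110010", "11001111110", "1101000100", "1101010", "1101101", "11011101"
Leaf count: 10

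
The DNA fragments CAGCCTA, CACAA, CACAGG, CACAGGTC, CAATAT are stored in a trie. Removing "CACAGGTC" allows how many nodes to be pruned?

A node on "CACAGGTC"'s path can go only if nothing else ends at it or branches off below it.
The suffix "TC" (2 nodes) is used only by "CACAGGTC"; "CACAGG" is itself a stored word, so pruning stops there.
Nodes removed: 2

2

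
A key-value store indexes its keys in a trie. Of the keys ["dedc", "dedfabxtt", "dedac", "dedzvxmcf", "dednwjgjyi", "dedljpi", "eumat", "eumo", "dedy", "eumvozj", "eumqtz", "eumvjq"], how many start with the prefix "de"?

Traverse to the node for "de", then collect every word in that subtree.
Matches: "dedac", "dedc", "dedfabxtt", "dedljpi", "dednwjgjyi", "dedy", "dedzvxmcf"
Count: 7

7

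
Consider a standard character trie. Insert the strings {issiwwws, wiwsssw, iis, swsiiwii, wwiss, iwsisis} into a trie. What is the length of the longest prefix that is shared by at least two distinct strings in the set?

1

The deepest shared node is where two words last agree before diverging.
e.g. "iis" and "issiwwws" share the prefix "i" of length 1; no pair shares a longer one.
Longest shared-prefix length: 1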